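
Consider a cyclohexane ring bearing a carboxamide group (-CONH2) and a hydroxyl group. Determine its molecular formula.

Atom tally by fragment:
  cyclohexane ring core → C:6 H:12
  (− 2 ring H displaced by substituents)
  + CONH2 → C:1 H:2 O:1 N:1
  + OH → O:1 H:1
Element totals:
  C: 7
  H: 13
  N: 1
  O: 2

C7H13NO2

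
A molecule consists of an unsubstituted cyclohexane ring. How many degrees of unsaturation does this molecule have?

Atom tally by fragment:
  cyclohexane ring core → C:6 H:12
Element totals:
  C: 6
  H: 12
Molecular formula: C6H12.
DoU = (2C + 2 + N − H − X) / 2 = (2·6 + 2 + 0 − 12 − 0) / 2 = 1.

1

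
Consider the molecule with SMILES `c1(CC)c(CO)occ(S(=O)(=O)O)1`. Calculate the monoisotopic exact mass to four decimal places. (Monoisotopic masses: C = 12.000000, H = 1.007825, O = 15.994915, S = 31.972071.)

Atom tally by fragment:
  furan ring core → C:4 H:4 O:1
  (− 3 ring H displaced by substituents)
  + C2H5 → C:2 H:5
  + CH2OH → C:1 H:3 O:1
  + SO3H → S:1 O:3 H:1
Element totals:
  C: 7
  H: 10
  O: 5
  S: 1
Molecular formula: C7H10O5S.
  M = 7(12.0) + 10(1.007825) + 5(15.994915) + 31.972071
    = 84.000000 + 10.078250 + 79.974575 + 31.972071 = 206.024896

206.0249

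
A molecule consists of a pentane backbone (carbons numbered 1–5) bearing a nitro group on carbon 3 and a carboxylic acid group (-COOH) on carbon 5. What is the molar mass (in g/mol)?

Atom tally by fragment:
  CH3 → C:1 H:3
  CH2 → C:1 H:2
  CH(NO2) → C:1 H:1 N:1 O:2
  CH2 → C:1 H:2
  CH2COOH → C:2 H:3 O:2
Element totals:
  C: 6
  H: 11
  N: 1
  O: 4
Molecular formula: C6H11NO4.
  M = 6(12.011) + 11(1.008) + 14.007 + 4(15.999)
    = 72.066 + 11.088 + 14.007 + 63.996 = 161.157

161.16 g/mol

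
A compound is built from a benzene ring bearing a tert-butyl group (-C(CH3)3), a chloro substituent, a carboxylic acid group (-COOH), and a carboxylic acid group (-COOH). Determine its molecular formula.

C12H13ClO4

Atom tally by fragment:
  benzene ring core → C:6 H:6
  (− 4 ring H displaced by substituents)
  + C(CH3)3 → C:4 H:9
  + Cl → Cl:1
  + COOH → C:1 H:1 O:2
  + COOH → C:1 H:1 O:2
Element totals:
  C: 12
  H: 13
  Cl: 1
  O: 4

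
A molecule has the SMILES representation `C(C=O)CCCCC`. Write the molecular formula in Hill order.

C7H14O

Atom tally by fragment:
  OHCCH2 → C:2 H:3 O:1
  CH2 → C:1 H:2
  CH2 → C:1 H:2
  CH2 → C:1 H:2
  CH2 → C:1 H:2
  CH3 → C:1 H:3
Element totals:
  C: 7
  H: 14
  O: 1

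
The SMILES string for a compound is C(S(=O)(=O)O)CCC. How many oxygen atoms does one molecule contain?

3

Atom tally by fragment:
  HO3SCH2 → C:1 H:3 S:1 O:3
  CH2 → C:1 H:2
  CH2 → C:1 H:2
  CH3 → C:1 H:3
Element totals:
  C: 4
  H: 10
  O: 3
  S: 1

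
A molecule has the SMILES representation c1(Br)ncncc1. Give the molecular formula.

Atom tally by fragment:
  pyrimidine ring core → C:4 H:4 N:2
  (− 1 ring H displaced by substituents)
  + Br → Br:1
Element totals:
  C: 4
  H: 3
  Br: 1
  N: 2

C4H3BrN2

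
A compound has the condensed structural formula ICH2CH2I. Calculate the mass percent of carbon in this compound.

Atom tally by fragment:
  ICH2 → C:1 H:2 I:1
  CH2I → C:1 H:2 I:1
Element totals:
  C: 2
  H: 4
  I: 2
Molecular formula: C2H4I2.
Molar mass = 281.862 g/mol.
Mass from C: 2 × 12.011 = 24.022 g/mol.
%C = 24.022 / 281.862 × 100 = 8.52%.

8.52%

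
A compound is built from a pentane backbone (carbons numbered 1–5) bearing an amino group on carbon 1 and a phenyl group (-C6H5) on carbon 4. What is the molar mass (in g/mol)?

Atom tally by fragment:
  H2NCH2 → C:1 H:4 N:1
  CH2 → C:1 H:2
  CH2 → C:1 H:2
  CH(C6H5) → C:7 H:6
  CH3 → C:1 H:3
Element totals:
  C: 11
  H: 17
  N: 1
Molecular formula: C11H17N.
  M = 11(12.011) + 17(1.008) + 14.007
    = 132.121 + 17.136 + 14.007 = 163.264

163.26 g/mol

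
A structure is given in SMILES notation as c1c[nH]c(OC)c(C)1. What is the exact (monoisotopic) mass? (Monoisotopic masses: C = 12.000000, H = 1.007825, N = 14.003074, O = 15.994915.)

Atom tally by fragment:
  pyrrole ring core → C:4 H:5 N:1
  (− 2 ring H displaced by substituents)
  + OCH3 → C:1 H:3 O:1
  + CH3 → C:1 H:3
Element totals:
  C: 6
  H: 9
  N: 1
  O: 1
Molecular formula: C6H9NO.
  M = 6(12.0) + 9(1.007825) + 14.003074 + 15.994915
    = 72.000000 + 9.070425 + 14.003074 + 15.994915 = 111.068414

111.0684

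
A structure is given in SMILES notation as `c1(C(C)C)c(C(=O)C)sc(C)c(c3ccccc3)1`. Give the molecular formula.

C16H18OS

Atom tally by fragment:
  thiophene ring core → C:4 H:4 S:1
  (− 4 ring H displaced by substituents)
  + CH(CH3)2 → C:3 H:7
  + COCH3 → C:2 H:3 O:1
  + CH3 → C:1 H:3
  + C6H5 → C:6 H:5
Element totals:
  C: 16
  H: 18
  O: 1
  S: 1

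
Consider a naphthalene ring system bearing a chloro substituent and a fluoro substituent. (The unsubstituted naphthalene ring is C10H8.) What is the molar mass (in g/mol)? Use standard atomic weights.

180.61 g/mol

Atom tally by fragment:
  naphthalene ring system core → C:10 H:8
  (− 2 ring H displaced by substituents)
  + Cl → Cl:1
  + F → F:1
Element totals:
  C: 10
  H: 6
  Cl: 1
  F: 1
Molecular formula: C10H6ClF.
  M = 10(12.011) + 6(1.008) + 35.45 + 18.998
    = 120.110 + 6.048 + 35.450 + 18.998 = 180.606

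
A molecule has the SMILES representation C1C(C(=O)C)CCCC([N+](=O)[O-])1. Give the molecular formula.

Atom tally by fragment:
  cyclohexane ring core → C:6 H:12
  (− 2 ring H displaced by substituents)
  + COCH3 → C:2 H:3 O:1
  + NO2 → N:1 O:2
Element totals:
  C: 8
  H: 13
  N: 1
  O: 3

C8H13NO3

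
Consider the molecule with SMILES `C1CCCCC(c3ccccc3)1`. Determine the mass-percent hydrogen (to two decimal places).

Atom tally by fragment:
  cyclohexane ring core → C:6 H:12
  (− 1 ring H displaced by substituents)
  + C6H5 → C:6 H:5
Element totals:
  C: 12
  H: 16
Molecular formula: C12H16.
Molar mass = 160.260 g/mol.
Mass from H: 16 × 1.008 = 16.128 g/mol.
%H = 16.128 / 160.260 × 100 = 10.06%.

10.06%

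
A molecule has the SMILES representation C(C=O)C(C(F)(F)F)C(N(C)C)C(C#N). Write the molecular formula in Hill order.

Atom tally by fragment:
  OHCCH2 → C:2 H:3 O:1
  CH(CF3) → C:2 H:1 F:3
  CH(N(CH3)2) → C:3 H:7 N:1
  CH2CN → C:2 H:2 N:1
Element totals:
  C: 9
  H: 13
  F: 3
  N: 2
  O: 1

C9H13F3N2O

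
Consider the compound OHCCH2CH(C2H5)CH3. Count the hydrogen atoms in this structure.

12

Element totals:
  C: 6
  H: 12
  O: 1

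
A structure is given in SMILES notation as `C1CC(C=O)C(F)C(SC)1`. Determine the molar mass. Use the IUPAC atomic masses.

Atom tally by fragment:
  cyclopentane ring core → C:5 H:10
  (− 3 ring H displaced by substituents)
  + CHO → C:1 H:1 O:1
  + F → F:1
  + SCH3 → C:1 H:3 S:1
Element totals:
  C: 7
  H: 11
  F: 1
  O: 1
  S: 1
Molecular formula: C7H11FOS.
  M = 7(12.011) + 11(1.008) + 18.998 + 15.999 + 32.06
    = 84.077 + 11.088 + 18.998 + 15.999 + 32.060 = 162.222

162.22 g/mol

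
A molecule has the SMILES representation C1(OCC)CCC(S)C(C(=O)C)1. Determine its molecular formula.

C9H16O2S

Atom tally by fragment:
  cyclopentane ring core → C:5 H:10
  (− 3 ring H displaced by substituents)
  + OC2H5 → C:2 H:5 O:1
  + SH → S:1 H:1
  + COCH3 → C:2 H:3 O:1
Element totals:
  C: 9
  H: 16
  O: 2
  S: 1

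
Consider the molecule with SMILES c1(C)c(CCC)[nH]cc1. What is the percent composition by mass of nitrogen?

11.37%

Atom tally by fragment:
  pyrrole ring core → C:4 H:5 N:1
  (− 2 ring H displaced by substituents)
  + CH3 → C:1 H:3
  + CH2CH2CH3 → C:3 H:7
Element totals:
  C: 8
  H: 13
  N: 1
Molecular formula: C8H13N.
Molar mass = 123.199 g/mol.
Mass from N: 1 × 14.007 = 14.007 g/mol.
%N = 14.007 / 123.199 × 100 = 11.37%.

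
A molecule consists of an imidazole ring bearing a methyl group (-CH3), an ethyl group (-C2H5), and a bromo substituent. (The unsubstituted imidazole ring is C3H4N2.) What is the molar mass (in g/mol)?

Atom tally by fragment:
  imidazole ring core → C:3 H:4 N:2
  (− 3 ring H displaced by substituents)
  + CH3 → C:1 H:3
  + C2H5 → C:2 H:5
  + Br → Br:1
Element totals:
  C: 6
  H: 9
  Br: 1
  N: 2
Molecular formula: C6H9BrN2.
  M = 6(12.011) + 9(1.008) + 79.904 + 2(14.007)
    = 72.066 + 9.072 + 79.904 + 28.014 = 189.056

189.06 g/mol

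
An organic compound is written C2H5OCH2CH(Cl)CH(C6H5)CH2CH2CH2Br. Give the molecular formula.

Atom tally by fragment:
  C2H5OCH2 → C:3 H:7 O:1
  CH(Cl) → C:1 H:1 Cl:1
  CH(C6H5) → C:7 H:6
  CH2 → C:1 H:2
  CH2 → C:1 H:2
  CH2Br → C:1 H:2 Br:1
Element totals:
  C: 14
  H: 20
  Br: 1
  Cl: 1
  O: 1

C14H20BrClO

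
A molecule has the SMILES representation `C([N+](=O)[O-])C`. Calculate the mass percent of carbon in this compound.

Atom tally by fragment:
  O2NCH2 → C:1 H:2 N:1 O:2
  CH3 → C:1 H:3
Element totals:
  C: 2
  H: 5
  N: 1
  O: 2
Molecular formula: C2H5NO2.
Molar mass = 75.067 g/mol.
Mass from C: 2 × 12.011 = 24.022 g/mol.
%C = 24.022 / 75.067 × 100 = 32.00%.

32.00%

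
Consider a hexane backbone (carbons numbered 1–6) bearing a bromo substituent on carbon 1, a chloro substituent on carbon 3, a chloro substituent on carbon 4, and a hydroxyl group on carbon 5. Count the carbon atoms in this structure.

Atom tally by fragment:
  BrCH2 → C:1 H:2 Br:1
  CH2 → C:1 H:2
  CH(Cl) → C:1 H:1 Cl:1
  CH(Cl) → C:1 H:1 Cl:1
  CH(OH) → C:1 H:2 O:1
  CH3 → C:1 H:3
Element totals:
  C: 6
  H: 11
  Br: 1
  Cl: 2
  O: 1

6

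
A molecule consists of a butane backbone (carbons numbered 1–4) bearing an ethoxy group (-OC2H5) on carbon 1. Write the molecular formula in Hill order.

C6H14O

Atom tally by fragment:
  C2H5OCH2 → C:3 H:7 O:1
  CH2 → C:1 H:2
  CH2 → C:1 H:2
  CH3 → C:1 H:3
Element totals:
  C: 6
  H: 14
  O: 1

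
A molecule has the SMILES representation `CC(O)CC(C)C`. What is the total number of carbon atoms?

Atom tally by fragment:
  CH3 → C:1 H:3
  CH(OH) → C:1 H:2 O:1
  CH2 → C:1 H:2
  CH(CH3) → C:2 H:4
  CH3 → C:1 H:3
Element totals:
  C: 6
  H: 14
  O: 1

6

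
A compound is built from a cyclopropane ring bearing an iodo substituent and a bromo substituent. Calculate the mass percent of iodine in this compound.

Atom tally by fragment:
  cyclopropane ring core → C:3 H:6
  (− 2 ring H displaced by substituents)
  + I → I:1
  + Br → Br:1
Element totals:
  C: 3
  H: 4
  Br: 1
  I: 1
Molecular formula: C3H4BrI.
Molar mass = 246.873 g/mol.
Mass from I: 1 × 126.904 = 126.904 g/mol.
%I = 126.904 / 246.873 × 100 = 51.40%.

51.40%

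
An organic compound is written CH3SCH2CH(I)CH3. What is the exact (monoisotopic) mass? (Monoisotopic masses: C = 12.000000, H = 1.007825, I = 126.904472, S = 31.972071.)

Element totals:
  C: 4
  H: 9
  I: 1
  S: 1
Molecular formula: C4H9IS.
  M = 4(12.0) + 9(1.007825) + 126.904472 + 31.972071
    = 48.000000 + 9.070425 + 126.904472 + 31.972071 = 215.946968

215.9470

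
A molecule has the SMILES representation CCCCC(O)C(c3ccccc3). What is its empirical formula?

C12H18O

Atom tally by fragment:
  CH3 → C:1 H:3
  CH2 → C:1 H:2
  CH2 → C:1 H:2
  CH2 → C:1 H:2
  CH(OH) → C:1 H:2 O:1
  CH2C6H5 → C:7 H:7
Element totals:
  C: 12
  H: 18
  O: 1
Molecular formula: C12H18O.
gcd of subscripts (12, 18, 1) = 1, so the empirical formula equals the molecular formula.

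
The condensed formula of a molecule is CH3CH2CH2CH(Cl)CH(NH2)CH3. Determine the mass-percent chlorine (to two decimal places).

26.14%

Atom tally by fragment:
  CH3 → C:1 H:3
  CH2 → C:1 H:2
  CH2 → C:1 H:2
  CH(Cl) → C:1 H:1 Cl:1
  CH(NH2) → C:1 H:3 N:1
  CH3 → C:1 H:3
Element totals:
  C: 6
  H: 14
  Cl: 1
  N: 1
Molecular formula: C6H14ClN.
Molar mass = 135.635 g/mol.
Mass from Cl: 1 × 35.45 = 35.450 g/mol.
%Cl = 35.450 / 135.635 × 100 = 26.14%.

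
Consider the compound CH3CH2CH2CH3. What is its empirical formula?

C2H5

Element totals:
  C: 4
  H: 10
Molecular formula: C4H10.
gcd of subscripts = 2; dividing each by 2:
  C: 4/2 = 2
  H: 10/2 = 5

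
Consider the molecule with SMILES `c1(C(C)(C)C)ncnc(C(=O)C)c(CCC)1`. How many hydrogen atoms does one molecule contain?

Atom tally by fragment:
  pyrimidine ring core → C:4 H:4 N:2
  (− 3 ring H displaced by substituents)
  + C(CH3)3 → C:4 H:9
  + COCH3 → C:2 H:3 O:1
  + CH2CH2CH3 → C:3 H:7
Element totals:
  C: 13
  H: 20
  N: 2
  O: 1

20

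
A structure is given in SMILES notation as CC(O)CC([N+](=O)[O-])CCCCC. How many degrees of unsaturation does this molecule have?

1

Atom tally by fragment:
  CH3 → C:1 H:3
  CH(OH) → C:1 H:2 O:1
  CH2 → C:1 H:2
  CH(NO2) → C:1 H:1 N:1 O:2
  CH2 → C:1 H:2
  CH2 → C:1 H:2
  CH2 → C:1 H:2
  CH2 → C:1 H:2
  CH3 → C:1 H:3
Element totals:
  C: 9
  H: 19
  N: 1
  O: 3
Molecular formula: C9H19NO3.
DoU = (2C + 2 + N − H − X) / 2 = (2·9 + 2 + 1 − 19 − 0) / 2 = 1.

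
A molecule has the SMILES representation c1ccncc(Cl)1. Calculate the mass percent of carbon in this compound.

52.89%

Atom tally by fragment:
  pyridine ring core → C:5 H:5 N:1
  (− 1 ring H displaced by substituents)
  + Cl → Cl:1
Element totals:
  C: 5
  H: 4
  Cl: 1
  N: 1
Molecular formula: C5H4ClN.
Molar mass = 113.544 g/mol.
Mass from C: 5 × 12.011 = 60.055 g/mol.
%C = 60.055 / 113.544 × 100 = 52.89%.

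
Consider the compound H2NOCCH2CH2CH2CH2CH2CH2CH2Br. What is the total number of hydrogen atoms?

16

Atom tally by fragment:
  H2NOCCH2 → C:2 H:4 O:1 N:1
  CH2 → C:1 H:2
  CH2 → C:1 H:2
  CH2 → C:1 H:2
  CH2 → C:1 H:2
  CH2 → C:1 H:2
  CH2Br → C:1 H:2 Br:1
Element totals:
  C: 8
  H: 16
  Br: 1
  N: 1
  O: 1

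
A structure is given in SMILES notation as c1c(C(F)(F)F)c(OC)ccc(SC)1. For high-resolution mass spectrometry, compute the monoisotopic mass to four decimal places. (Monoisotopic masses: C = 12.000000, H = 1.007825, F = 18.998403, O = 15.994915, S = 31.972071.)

Atom tally by fragment:
  benzene ring core → C:6 H:6
  (− 3 ring H displaced by substituents)
  + CF3 → C:1 F:3
  + OCH3 → C:1 H:3 O:1
  + SCH3 → C:1 H:3 S:1
Element totals:
  C: 9
  H: 9
  F: 3
  O: 1
  S: 1
Molecular formula: C9H9F3OS.
  M = 9(12.0) + 9(1.007825) + 3(18.998403) + 15.994915 + 31.972071
    = 108.000000 + 9.070425 + 56.995209 + 15.994915 + 31.972071 = 222.032620

222.0326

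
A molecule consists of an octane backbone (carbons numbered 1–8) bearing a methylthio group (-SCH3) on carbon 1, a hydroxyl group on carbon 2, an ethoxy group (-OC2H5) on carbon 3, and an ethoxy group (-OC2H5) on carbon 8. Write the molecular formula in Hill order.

Atom tally by fragment:
  CH3SCH2 → C:2 H:5 S:1
  CH(OH) → C:1 H:2 O:1
  CH(OC2H5) → C:3 H:6 O:1
  CH2 → C:1 H:2
  CH2 → C:1 H:2
  CH2 → C:1 H:2
  CH2 → C:1 H:2
  CH2OC2H5 → C:3 H:7 O:1
Element totals:
  C: 13
  H: 28
  O: 3
  S: 1

C13H28O3S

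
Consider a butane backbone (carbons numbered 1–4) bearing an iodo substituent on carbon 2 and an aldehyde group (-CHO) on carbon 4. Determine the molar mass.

212.03 g/mol

Atom tally by fragment:
  CH3 → C:1 H:3
  CH(I) → C:1 H:1 I:1
  CH2 → C:1 H:2
  CH2CHO → C:2 H:3 O:1
Element totals:
  C: 5
  H: 9
  I: 1
  O: 1
Molecular formula: C5H9IO.
  M = 5(12.011) + 9(1.008) + 126.904 + 15.999
    = 60.055 + 9.072 + 126.904 + 15.999 = 212.030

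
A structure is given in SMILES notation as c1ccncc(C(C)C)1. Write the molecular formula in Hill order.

Atom tally by fragment:
  pyridine ring core → C:5 H:5 N:1
  (− 1 ring H displaced by substituents)
  + CH(CH3)2 → C:3 H:7
Element totals:
  C: 8
  H: 11
  N: 1

C8H11N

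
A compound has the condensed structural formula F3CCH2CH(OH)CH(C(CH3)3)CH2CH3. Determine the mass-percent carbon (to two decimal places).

56.59%

Atom tally by fragment:
  F3CCH2 → C:2 H:2 F:3
  CH(OH) → C:1 H:2 O:1
  CH(C(CH3)3) → C:5 H:10
  CH2 → C:1 H:2
  CH3 → C:1 H:3
Element totals:
  C: 10
  H: 19
  F: 3
  O: 1
Molecular formula: C10H19F3O.
Molar mass = 212.255 g/mol.
Mass from C: 10 × 12.011 = 120.110 g/mol.
%C = 120.110 / 212.255 × 100 = 56.59%.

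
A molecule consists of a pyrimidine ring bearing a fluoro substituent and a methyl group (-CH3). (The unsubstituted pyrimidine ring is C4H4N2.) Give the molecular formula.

C5H5FN2

Atom tally by fragment:
  pyrimidine ring core → C:4 H:4 N:2
  (− 2 ring H displaced by substituents)
  + F → F:1
  + CH3 → C:1 H:3
Element totals:
  C: 5
  H: 5
  F: 1
  N: 2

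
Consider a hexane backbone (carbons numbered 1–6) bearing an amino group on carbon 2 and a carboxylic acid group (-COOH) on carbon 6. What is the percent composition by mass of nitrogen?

Atom tally by fragment:
  CH3 → C:1 H:3
  CH(NH2) → C:1 H:3 N:1
  CH2 → C:1 H:2
  CH2 → C:1 H:2
  CH2 → C:1 H:2
  CH2COOH → C:2 H:3 O:2
Element totals:
  C: 7
  H: 15
  N: 1
  O: 2
Molecular formula: C7H15NO2.
Molar mass = 145.202 g/mol.
Mass from N: 1 × 14.007 = 14.007 g/mol.
%N = 14.007 / 145.202 × 100 = 9.65%.

9.65%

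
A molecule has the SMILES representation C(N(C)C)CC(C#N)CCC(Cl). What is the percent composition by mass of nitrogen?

Atom tally by fragment:
  (CH3)2NCH2 → C:3 H:8 N:1
  CH2 → C:1 H:2
  CH(CN) → C:2 H:1 N:1
  CH2 → C:1 H:2
  CH2 → C:1 H:2
  CH2Cl → C:1 H:2 Cl:1
Element totals:
  C: 9
  H: 17
  Cl: 1
  N: 2
Molecular formula: C9H17ClN2.
Molar mass = 188.699 g/mol.
Mass from N: 2 × 14.007 = 28.014 g/mol.
%N = 28.014 / 188.699 × 100 = 14.85%.

14.85%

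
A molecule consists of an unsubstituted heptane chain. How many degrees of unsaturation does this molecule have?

0

Atom tally by fragment:
  CH3 → C:1 H:3
  CH2 → C:1 H:2
  CH2 → C:1 H:2
  CH2 → C:1 H:2
  CH2 → C:1 H:2
  CH2 → C:1 H:2
  CH3 → C:1 H:3
Element totals:
  C: 7
  H: 16
Molecular formula: C7H16.
DoU = (2C + 2 + N − H − X) / 2 = (2·7 + 2 + 0 − 16 − 0) / 2 = 0.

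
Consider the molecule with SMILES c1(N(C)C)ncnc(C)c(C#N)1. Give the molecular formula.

C8H10N4

Atom tally by fragment:
  pyrimidine ring core → C:4 H:4 N:2
  (− 3 ring H displaced by substituents)
  + N(CH3)2 → N:1 C:2 H:6
  + CH3 → C:1 H:3
  + CN → C:1 N:1
Element totals:
  C: 8
  H: 10
  N: 4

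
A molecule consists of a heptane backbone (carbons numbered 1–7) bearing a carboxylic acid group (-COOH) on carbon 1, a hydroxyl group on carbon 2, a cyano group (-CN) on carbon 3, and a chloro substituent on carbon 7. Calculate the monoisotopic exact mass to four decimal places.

219.0662

Atom tally by fragment:
  HOOCCH2 → C:2 H:3 O:2
  CH(OH) → C:1 H:2 O:1
  CH(CN) → C:2 H:1 N:1
  CH2 → C:1 H:2
  CH2 → C:1 H:2
  CH2 → C:1 H:2
  CH2Cl → C:1 H:2 Cl:1
Element totals:
  C: 9
  H: 14
  Cl: 1
  N: 1
  O: 3
Molecular formula: C9H14ClNO3.
  M = 9(12.0) + 14(1.007825) + 34.968853 + 14.003074 + 3(15.994915)
    = 108.000000 + 14.109550 + 34.968853 + 14.003074 + 47.984745 = 219.066222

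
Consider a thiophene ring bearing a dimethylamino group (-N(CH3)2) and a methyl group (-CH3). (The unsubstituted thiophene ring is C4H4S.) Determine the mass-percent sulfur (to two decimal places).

22.70%

Atom tally by fragment:
  thiophene ring core → C:4 H:4 S:1
  (− 2 ring H displaced by substituents)
  + N(CH3)2 → N:1 C:2 H:6
  + CH3 → C:1 H:3
Element totals:
  C: 7
  H: 11
  N: 1
  S: 1
Molecular formula: C7H11NS.
Molar mass = 141.232 g/mol.
Mass from S: 1 × 32.06 = 32.060 g/mol.
%S = 32.060 / 141.232 × 100 = 22.70%.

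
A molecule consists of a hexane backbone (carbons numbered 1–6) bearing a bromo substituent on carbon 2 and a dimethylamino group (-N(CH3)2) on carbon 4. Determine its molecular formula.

Atom tally by fragment:
  CH3 → C:1 H:3
  CH(Br) → C:1 H:1 Br:1
  CH2 → C:1 H:2
  CH(N(CH3)2) → C:3 H:7 N:1
  CH2 → C:1 H:2
  CH3 → C:1 H:3
Element totals:
  C: 8
  H: 18
  Br: 1
  N: 1

C8H18BrN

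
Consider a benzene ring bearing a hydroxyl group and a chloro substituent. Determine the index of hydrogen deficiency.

4

Atom tally by fragment:
  benzene ring core → C:6 H:6
  (− 2 ring H displaced by substituents)
  + OH → O:1 H:1
  + Cl → Cl:1
Element totals:
  C: 6
  H: 5
  Cl: 1
  O: 1
Molecular formula: C6H5ClO.
DoU = (2C + 2 + N − H − X) / 2 = (2·6 + 2 + 0 − 5 − 1) / 2 = 4.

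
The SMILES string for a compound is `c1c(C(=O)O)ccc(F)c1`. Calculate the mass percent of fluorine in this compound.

Atom tally by fragment:
  benzene ring core → C:6 H:6
  (− 2 ring H displaced by substituents)
  + COOH → C:1 H:1 O:2
  + F → F:1
Element totals:
  C: 7
  H: 5
  F: 1
  O: 2
Molecular formula: C7H5FO2.
Molar mass = 140.113 g/mol.
Mass from F: 1 × 18.998 = 18.998 g/mol.
%F = 18.998 / 140.113 × 100 = 13.56%.

13.56%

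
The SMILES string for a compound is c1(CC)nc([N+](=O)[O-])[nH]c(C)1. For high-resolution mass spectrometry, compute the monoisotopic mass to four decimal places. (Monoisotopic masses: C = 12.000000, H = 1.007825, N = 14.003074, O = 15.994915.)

Atom tally by fragment:
  imidazole ring core → C:3 H:4 N:2
  (− 3 ring H displaced by substituents)
  + C2H5 → C:2 H:5
  + NO2 → N:1 O:2
  + CH3 → C:1 H:3
Element totals:
  C: 6
  H: 9
  N: 3
  O: 2
Molecular formula: C6H9N3O2.
  M = 6(12.0) + 9(1.007825) + 3(14.003074) + 2(15.994915)
    = 72.000000 + 9.070425 + 42.009222 + 31.989830 = 155.069477

155.0695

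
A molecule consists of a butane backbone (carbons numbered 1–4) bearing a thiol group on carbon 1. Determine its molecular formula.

Atom tally by fragment:
  HSCH2 → C:1 H:3 S:1
  CH2 → C:1 H:2
  CH2 → C:1 H:2
  CH3 → C:1 H:3
Element totals:
  C: 4
  H: 10
  S: 1

C4H10S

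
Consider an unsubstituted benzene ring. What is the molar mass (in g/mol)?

Atom tally by fragment:
  benzene ring core → C:6 H:6
Element totals:
  C: 6
  H: 6
Molecular formula: C6H6.
  M = 6(12.011) + 6(1.008)
    = 72.066 + 6.048 = 78.114

78.11 g/mol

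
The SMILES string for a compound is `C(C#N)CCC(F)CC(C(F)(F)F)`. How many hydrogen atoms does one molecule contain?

Atom tally by fragment:
  NCCH2 → C:2 H:2 N:1
  CH2 → C:1 H:2
  CH2 → C:1 H:2
  CH(F) → C:1 H:1 F:1
  CH2 → C:1 H:2
  CH2CF3 → C:2 H:2 F:3
Element totals:
  C: 8
  H: 11
  F: 4
  N: 1

11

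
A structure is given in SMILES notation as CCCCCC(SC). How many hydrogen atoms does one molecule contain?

Atom tally by fragment:
  CH3 → C:1 H:3
  CH2 → C:1 H:2
  CH2 → C:1 H:2
  CH2 → C:1 H:2
  CH2 → C:1 H:2
  CH2SCH3 → C:2 H:5 S:1
Element totals:
  C: 7
  H: 16
  S: 1

16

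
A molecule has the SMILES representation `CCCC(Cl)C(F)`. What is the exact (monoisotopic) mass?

Atom tally by fragment:
  CH3 → C:1 H:3
  CH2 → C:1 H:2
  CH2 → C:1 H:2
  CH(Cl) → C:1 H:1 Cl:1
  CH2F → C:1 H:2 F:1
Element totals:
  C: 5
  H: 10
  Cl: 1
  F: 1
Molecular formula: C5H10ClF.
  M = 5(12.0) + 10(1.007825) + 34.968853 + 18.998403
    = 60.000000 + 10.078250 + 34.968853 + 18.998403 = 124.045506

124.0455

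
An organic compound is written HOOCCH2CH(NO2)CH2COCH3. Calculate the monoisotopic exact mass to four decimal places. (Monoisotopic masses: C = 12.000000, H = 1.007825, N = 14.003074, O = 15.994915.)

175.0481

Atom tally by fragment:
  HOOCCH2 → C:2 H:3 O:2
  CH(NO2) → C:1 H:1 N:1 O:2
  CH2COCH3 → C:3 H:5 O:1
Element totals:
  C: 6
  H: 9
  N: 1
  O: 5
Molecular formula: C6H9NO5.
  M = 6(12.0) + 9(1.007825) + 14.003074 + 5(15.994915)
    = 72.000000 + 9.070425 + 14.003074 + 79.974575 = 175.048074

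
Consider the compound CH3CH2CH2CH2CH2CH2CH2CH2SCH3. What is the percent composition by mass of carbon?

Element totals:
  C: 9
  H: 20
  S: 1
Molecular formula: C9H20S.
Molar mass = 160.319 g/mol.
Mass from C: 9 × 12.011 = 108.099 g/mol.
%C = 108.099 / 160.319 × 100 = 67.43%.

67.43%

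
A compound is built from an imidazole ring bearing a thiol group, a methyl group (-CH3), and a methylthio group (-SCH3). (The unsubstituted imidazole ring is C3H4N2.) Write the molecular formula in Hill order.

C5H8N2S2

Atom tally by fragment:
  imidazole ring core → C:3 H:4 N:2
  (− 3 ring H displaced by substituents)
  + SH → S:1 H:1
  + CH3 → C:1 H:3
  + SCH3 → C:1 H:3 S:1
Element totals:
  C: 5
  H: 8
  N: 2
  S: 2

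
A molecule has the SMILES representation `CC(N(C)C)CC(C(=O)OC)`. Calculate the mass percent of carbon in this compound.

Atom tally by fragment:
  CH3 → C:1 H:3
  CH(N(CH3)2) → C:3 H:7 N:1
  CH2 → C:1 H:2
  CH2COOCH3 → C:3 H:5 O:2
Element totals:
  C: 8
  H: 17
  N: 1
  O: 2
Molecular formula: C8H17NO2.
Molar mass = 159.229 g/mol.
Mass from C: 8 × 12.011 = 96.088 g/mol.
%C = 96.088 / 159.229 × 100 = 60.35%.

60.35%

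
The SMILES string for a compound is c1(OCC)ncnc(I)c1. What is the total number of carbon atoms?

Atom tally by fragment:
  pyrimidine ring core → C:4 H:4 N:2
  (− 2 ring H displaced by substituents)
  + OC2H5 → C:2 H:5 O:1
  + I → I:1
Element totals:
  C: 6
  H: 7
  I: 1
  N: 2
  O: 1

6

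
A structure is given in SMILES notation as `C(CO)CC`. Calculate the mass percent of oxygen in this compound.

Atom tally by fragment:
  HOCH2CH2 → C:2 H:5 O:1
  CH2 → C:1 H:2
  CH3 → C:1 H:3
Element totals:
  C: 4
  H: 10
  O: 1
Molecular formula: C4H10O.
Molar mass = 74.123 g/mol.
Mass from O: 1 × 15.999 = 15.999 g/mol.
%O = 15.999 / 74.123 × 100 = 21.58%.

21.58%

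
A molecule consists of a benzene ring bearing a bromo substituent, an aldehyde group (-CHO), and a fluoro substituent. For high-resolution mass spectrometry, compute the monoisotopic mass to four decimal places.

201.9430

Atom tally by fragment:
  benzene ring core → C:6 H:6
  (− 3 ring H displaced by substituents)
  + Br → Br:1
  + CHO → C:1 H:1 O:1
  + F → F:1
Element totals:
  C: 7
  H: 4
  Br: 1
  F: 1
  O: 1
Molecular formula: C7H4BrFO.
  M = 7(12.0) + 4(1.007825) + 78.918338 + 18.998403 + 15.994915
    = 84.000000 + 4.031300 + 78.918338 + 18.998403 + 15.994915 = 201.942956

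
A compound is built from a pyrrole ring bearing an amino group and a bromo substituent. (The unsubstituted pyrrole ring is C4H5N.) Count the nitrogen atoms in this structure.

2

Atom tally by fragment:
  pyrrole ring core → C:4 H:5 N:1
  (− 2 ring H displaced by substituents)
  + NH2 → N:1 H:2
  + Br → Br:1
Element totals:
  C: 4
  H: 5
  Br: 1
  N: 2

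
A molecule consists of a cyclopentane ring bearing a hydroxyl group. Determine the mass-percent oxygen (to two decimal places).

18.57%

Atom tally by fragment:
  cyclopentane ring core → C:5 H:10
  (− 1 ring H displaced by substituents)
  + OH → O:1 H:1
Element totals:
  C: 5
  H: 10
  O: 1
Molecular formula: C5H10O.
Molar mass = 86.134 g/mol.
Mass from O: 1 × 15.999 = 15.999 g/mol.
%O = 15.999 / 86.134 × 100 = 18.57%.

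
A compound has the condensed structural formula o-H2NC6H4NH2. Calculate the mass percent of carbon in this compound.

66.64%

Atom tally by fragment:
  benzene ring core → C:6 H:6
  (− 2 ring H displaced by substituents)
  + NH2 → N:1 H:2
  + NH2 → N:1 H:2
Element totals:
  C: 6
  H: 8
  N: 2
Molecular formula: C6H8N2.
Molar mass = 108.144 g/mol.
Mass from C: 6 × 12.011 = 72.066 g/mol.
%C = 72.066 / 108.144 × 100 = 66.64%.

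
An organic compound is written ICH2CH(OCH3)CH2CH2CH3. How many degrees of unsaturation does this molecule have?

0

Element totals:
  C: 6
  H: 13
  I: 1
  O: 1
Molecular formula: C6H13IO.
DoU = (2C + 2 + N − H − X) / 2 = (2·6 + 2 + 0 − 13 − 1) / 2 = 0.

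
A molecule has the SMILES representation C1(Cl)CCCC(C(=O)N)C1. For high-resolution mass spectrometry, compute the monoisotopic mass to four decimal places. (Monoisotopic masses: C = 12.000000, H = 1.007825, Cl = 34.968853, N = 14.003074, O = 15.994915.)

161.0607

Atom tally by fragment:
  cyclohexane ring core → C:6 H:12
  (− 2 ring H displaced by substituents)
  + Cl → Cl:1
  + CONH2 → C:1 H:2 O:1 N:1
Element totals:
  C: 7
  H: 12
  Cl: 1
  N: 1
  O: 1
Molecular formula: C7H12ClNO.
  M = 7(12.0) + 12(1.007825) + 34.968853 + 14.003074 + 15.994915
    = 84.000000 + 12.093900 + 34.968853 + 14.003074 + 15.994915 = 161.060742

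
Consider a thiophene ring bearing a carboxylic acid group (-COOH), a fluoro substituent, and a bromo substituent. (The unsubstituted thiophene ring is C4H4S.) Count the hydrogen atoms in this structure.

2

Atom tally by fragment:
  thiophene ring core → C:4 H:4 S:1
  (− 3 ring H displaced by substituents)
  + COOH → C:1 H:1 O:2
  + F → F:1
  + Br → Br:1
Element totals:
  C: 5
  H: 2
  Br: 1
  F: 1
  O: 2
  S: 1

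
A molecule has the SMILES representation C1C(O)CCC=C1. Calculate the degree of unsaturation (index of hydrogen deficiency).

2

Atom tally by fragment:
  cyclohexene ring core → C:6 H:10
  (− 1 ring H displaced by substituents)
  + OH → O:1 H:1
Element totals:
  C: 6
  H: 10
  O: 1
Molecular formula: C6H10O.
DoU = (2C + 2 + N − H − X) / 2 = (2·6 + 2 + 0 − 10 − 0) / 2 = 2.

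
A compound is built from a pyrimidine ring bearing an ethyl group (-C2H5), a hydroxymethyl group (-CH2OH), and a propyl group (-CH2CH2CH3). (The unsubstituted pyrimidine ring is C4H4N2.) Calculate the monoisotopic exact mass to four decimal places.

180.1263

Atom tally by fragment:
  pyrimidine ring core → C:4 H:4 N:2
  (− 3 ring H displaced by substituents)
  + C2H5 → C:2 H:5
  + CH2OH → C:1 H:3 O:1
  + CH2CH2CH3 → C:3 H:7
Element totals:
  C: 10
  H: 16
  N: 2
  O: 1
Molecular formula: C10H16N2O.
  M = 10(12.0) + 16(1.007825) + 2(14.003074) + 15.994915
    = 120.000000 + 16.125200 + 28.006148 + 15.994915 = 180.126263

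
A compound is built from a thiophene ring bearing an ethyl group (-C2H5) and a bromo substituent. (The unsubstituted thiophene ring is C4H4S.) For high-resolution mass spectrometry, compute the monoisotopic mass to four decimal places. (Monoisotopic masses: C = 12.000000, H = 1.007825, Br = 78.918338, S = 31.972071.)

Atom tally by fragment:
  thiophene ring core → C:4 H:4 S:1
  (− 2 ring H displaced by substituents)
  + C2H5 → C:2 H:5
  + Br → Br:1
Element totals:
  C: 6
  H: 7
  Br: 1
  S: 1
Molecular formula: C6H7BrS.
  M = 6(12.0) + 7(1.007825) + 78.918338 + 31.972071
    = 72.000000 + 7.054775 + 78.918338 + 31.972071 = 189.945184

189.9452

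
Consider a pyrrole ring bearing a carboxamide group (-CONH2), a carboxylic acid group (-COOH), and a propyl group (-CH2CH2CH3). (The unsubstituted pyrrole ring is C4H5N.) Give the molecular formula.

Atom tally by fragment:
  pyrrole ring core → C:4 H:5 N:1
  (− 3 ring H displaced by substituents)
  + CONH2 → C:1 H:2 O:1 N:1
  + COOH → C:1 H:1 O:2
  + CH2CH2CH3 → C:3 H:7
Element totals:
  C: 9
  H: 12
  N: 2
  O: 3

C9H12N2O3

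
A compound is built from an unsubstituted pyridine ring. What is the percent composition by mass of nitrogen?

17.71%

Atom tally by fragment:
  pyridine ring core → C:5 H:5 N:1
Element totals:
  C: 5
  H: 5
  N: 1
Molecular formula: C5H5N.
Molar mass = 79.102 g/mol.
Mass from N: 1 × 14.007 = 14.007 g/mol.
%N = 14.007 / 79.102 × 100 = 17.71%.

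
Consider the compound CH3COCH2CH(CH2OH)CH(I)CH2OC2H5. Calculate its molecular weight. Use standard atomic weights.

Atom tally by fragment:
  CH3COCH2 → C:3 H:5 O:1
  CH(CH2OH) → C:2 H:4 O:1
  CH(I) → C:1 H:1 I:1
  CH2OC2H5 → C:3 H:7 O:1
Element totals:
  C: 9
  H: 17
  I: 1
  O: 3
Molecular formula: C9H17IO3.
  M = 9(12.011) + 17(1.008) + 126.904 + 3(15.999)
    = 108.099 + 17.136 + 126.904 + 47.997 = 300.136

300.14 g/mol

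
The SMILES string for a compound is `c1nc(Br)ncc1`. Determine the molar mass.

158.99 g/mol

Atom tally by fragment:
  pyrimidine ring core → C:4 H:4 N:2
  (− 1 ring H displaced by substituents)
  + Br → Br:1
Element totals:
  C: 4
  H: 3
  Br: 1
  N: 2
Molecular formula: C4H3BrN2.
  M = 4(12.011) + 3(1.008) + 79.904 + 2(14.007)
    = 48.044 + 3.024 + 79.904 + 28.014 = 158.986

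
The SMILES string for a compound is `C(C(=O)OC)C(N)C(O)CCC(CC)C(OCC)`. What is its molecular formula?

Atom tally by fragment:
  CH3OOCCH2 → C:3 H:5 O:2
  CH(NH2) → C:1 H:3 N:1
  CH(OH) → C:1 H:2 O:1
  CH2 → C:1 H:2
  CH2 → C:1 H:2
  CH(C2H5) → C:3 H:6
  CH2OC2H5 → C:3 H:7 O:1
Element totals:
  C: 13
  H: 27
  N: 1
  O: 4

C13H27NO4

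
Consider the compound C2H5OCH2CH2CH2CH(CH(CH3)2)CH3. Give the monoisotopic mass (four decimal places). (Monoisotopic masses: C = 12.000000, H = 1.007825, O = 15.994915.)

Element totals:
  C: 10
  H: 22
  O: 1
Molecular formula: C10H22O.
  M = 10(12.0) + 22(1.007825) + 15.994915
    = 120.000000 + 22.172150 + 15.994915 = 158.167065

158.1671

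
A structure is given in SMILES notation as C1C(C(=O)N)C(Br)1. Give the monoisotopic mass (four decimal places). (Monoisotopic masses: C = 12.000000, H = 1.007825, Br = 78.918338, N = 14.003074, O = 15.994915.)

162.9633

Atom tally by fragment:
  cyclopropane ring core → C:3 H:6
  (− 2 ring H displaced by substituents)
  + CONH2 → C:1 H:2 O:1 N:1
  + Br → Br:1
Element totals:
  C: 4
  H: 6
  Br: 1
  N: 1
  O: 1
Molecular formula: C4H6BrNO.
  M = 4(12.0) + 6(1.007825) + 78.918338 + 14.003074 + 15.994915
    = 48.000000 + 6.046950 + 78.918338 + 14.003074 + 15.994915 = 162.963277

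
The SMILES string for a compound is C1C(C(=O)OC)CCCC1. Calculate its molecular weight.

Atom tally by fragment:
  cyclohexane ring core → C:6 H:12
  (− 1 ring H displaced by substituents)
  + COOCH3 → C:2 H:3 O:2
Element totals:
  C: 8
  H: 14
  O: 2
Molecular formula: C8H14O2.
  M = 8(12.011) + 14(1.008) + 2(15.999)
    = 96.088 + 14.112 + 31.998 = 142.198

142.20 g/mol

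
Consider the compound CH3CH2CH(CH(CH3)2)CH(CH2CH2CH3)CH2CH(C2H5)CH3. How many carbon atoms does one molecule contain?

Atom tally by fragment:
  CH3 → C:1 H:3
  CH2 → C:1 H:2
  CH(CH(CH3)2) → C:4 H:8
  CH(CH2CH2CH3) → C:4 H:8
  CH2 → C:1 H:2
  CH(C2H5) → C:3 H:6
  CH3 → C:1 H:3
Element totals:
  C: 15
  H: 32

15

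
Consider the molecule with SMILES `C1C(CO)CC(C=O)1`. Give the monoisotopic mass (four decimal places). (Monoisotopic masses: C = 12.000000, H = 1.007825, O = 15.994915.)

114.0681

Atom tally by fragment:
  cyclobutane ring core → C:4 H:8
  (− 2 ring H displaced by substituents)
  + CH2OH → C:1 H:3 O:1
  + CHO → C:1 H:1 O:1
Element totals:
  C: 6
  H: 10
  O: 2
Molecular formula: C6H10O2.
  M = 6(12.0) + 10(1.007825) + 2(15.994915)
    = 72.000000 + 10.078250 + 31.989830 = 114.068080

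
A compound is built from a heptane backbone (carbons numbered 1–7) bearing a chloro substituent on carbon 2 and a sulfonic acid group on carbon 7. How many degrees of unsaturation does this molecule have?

Atom tally by fragment:
  CH3 → C:1 H:3
  CH(Cl) → C:1 H:1 Cl:1
  CH2 → C:1 H:2
  CH2 → C:1 H:2
  CH2 → C:1 H:2
  CH2 → C:1 H:2
  CH2SO3H → C:1 H:3 S:1 O:3
Element totals:
  C: 7
  H: 15
  Cl: 1
  O: 3
  S: 1
Molecular formula: C7H15ClO3S.
DoU = (2C + 2 + N − H − X) / 2 = (2·7 + 2 + 0 − 15 − 1) / 2 = 0.

0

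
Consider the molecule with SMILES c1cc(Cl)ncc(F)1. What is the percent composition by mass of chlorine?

Atom tally by fragment:
  pyridine ring core → C:5 H:5 N:1
  (− 2 ring H displaced by substituents)
  + Cl → Cl:1
  + F → F:1
Element totals:
  C: 5
  H: 3
  Cl: 1
  F: 1
  N: 1
Molecular formula: C5H3ClFN.
Molar mass = 131.534 g/mol.
Mass from Cl: 1 × 35.45 = 35.450 g/mol.
%Cl = 35.450 / 131.534 × 100 = 26.95%.

26.95%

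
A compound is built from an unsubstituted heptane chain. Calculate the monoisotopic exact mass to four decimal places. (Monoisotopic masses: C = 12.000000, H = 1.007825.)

100.1252

Atom tally by fragment:
  CH3 → C:1 H:3
  CH2 → C:1 H:2
  CH2 → C:1 H:2
  CH2 → C:1 H:2
  CH2 → C:1 H:2
  CH2 → C:1 H:2
  CH3 → C:1 H:3
Element totals:
  C: 7
  H: 16
Molecular formula: C7H16.
  M = 7(12.0) + 16(1.007825)
    = 84.000000 + 16.125200 = 100.125200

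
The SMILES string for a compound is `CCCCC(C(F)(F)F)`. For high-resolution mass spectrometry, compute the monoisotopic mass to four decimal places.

140.0813

Atom tally by fragment:
  CH3 → C:1 H:3
  CH2 → C:1 H:2
  CH2 → C:1 H:2
  CH2 → C:1 H:2
  CH2CF3 → C:2 H:2 F:3
Element totals:
  C: 6
  H: 11
  F: 3
Molecular formula: C6H11F3.
  M = 6(12.0) + 11(1.007825) + 3(18.998403)
    = 72.000000 + 11.086075 + 56.995209 = 140.081284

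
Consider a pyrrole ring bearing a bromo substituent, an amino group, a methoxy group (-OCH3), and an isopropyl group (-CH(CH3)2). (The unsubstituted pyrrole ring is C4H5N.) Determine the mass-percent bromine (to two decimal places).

Atom tally by fragment:
  pyrrole ring core → C:4 H:5 N:1
  (− 4 ring H displaced by substituents)
  + Br → Br:1
  + NH2 → N:1 H:2
  + OCH3 → C:1 H:3 O:1
  + CH(CH3)2 → C:3 H:7
Element totals:
  C: 8
  H: 13
  Br: 1
  N: 2
  O: 1
Molecular formula: C8H13BrN2O.
Molar mass = 233.109 g/mol.
Mass from Br: 1 × 79.904 = 79.904 g/mol.
%Br = 79.904 / 233.109 × 100 = 34.28%.

34.28%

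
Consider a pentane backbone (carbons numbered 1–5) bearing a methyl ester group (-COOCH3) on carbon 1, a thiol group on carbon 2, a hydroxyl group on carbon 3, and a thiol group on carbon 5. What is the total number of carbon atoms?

Atom tally by fragment:
  CH3OOCCH2 → C:3 H:5 O:2
  CH(SH) → C:1 H:2 S:1
  CH(OH) → C:1 H:2 O:1
  CH2 → C:1 H:2
  CH2SH → C:1 H:3 S:1
Element totals:
  C: 7
  H: 14
  O: 3
  S: 2

7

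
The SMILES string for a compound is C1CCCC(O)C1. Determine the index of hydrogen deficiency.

1

Atom tally by fragment:
  cyclohexane ring core → C:6 H:12
  (− 1 ring H displaced by substituents)
  + OH → O:1 H:1
Element totals:
  C: 6
  H: 12
  O: 1
Molecular formula: C6H12O.
DoU = (2C + 2 + N − H − X) / 2 = (2·6 + 2 + 0 − 12 − 0) / 2 = 1.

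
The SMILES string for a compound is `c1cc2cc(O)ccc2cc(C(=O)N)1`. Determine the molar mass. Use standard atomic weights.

187.20 g/mol

Atom tally by fragment:
  naphthalene ring system core → C:10 H:8
  (− 2 ring H displaced by substituents)
  + OH → O:1 H:1
  + CONH2 → C:1 H:2 O:1 N:1
Element totals:
  C: 11
  H: 9
  N: 1
  O: 2
Molecular formula: C11H9NO2.
  M = 11(12.011) + 9(1.008) + 14.007 + 2(15.999)
    = 132.121 + 9.072 + 14.007 + 31.998 = 187.198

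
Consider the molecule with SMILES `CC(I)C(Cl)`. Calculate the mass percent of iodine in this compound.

Atom tally by fragment:
  CH3 → C:1 H:3
  CH(I) → C:1 H:1 I:1
  CH2Cl → C:1 H:2 Cl:1
Element totals:
  C: 3
  H: 6
  Cl: 1
  I: 1
Molecular formula: C3H6ClI.
Molar mass = 204.435 g/mol.
Mass from I: 1 × 126.904 = 126.904 g/mol.
%I = 126.904 / 204.435 × 100 = 62.08%.

62.08%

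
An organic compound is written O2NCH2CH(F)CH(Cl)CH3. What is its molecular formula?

Atom tally by fragment:
  O2NCH2 → C:1 H:2 N:1 O:2
  CH(F) → C:1 H:1 F:1
  CH(Cl) → C:1 H:1 Cl:1
  CH3 → C:1 H:3
Element totals:
  C: 4
  H: 7
  Cl: 1
  F: 1
  N: 1
  O: 2

C4H7ClFNO2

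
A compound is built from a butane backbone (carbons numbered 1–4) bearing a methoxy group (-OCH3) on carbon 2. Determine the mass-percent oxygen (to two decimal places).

18.15%

Atom tally by fragment:
  CH3 → C:1 H:3
  CH(OCH3) → C:2 H:4 O:1
  CH2 → C:1 H:2
  CH3 → C:1 H:3
Element totals:
  C: 5
  H: 12
  O: 1
Molecular formula: C5H12O.
Molar mass = 88.150 g/mol.
Mass from O: 1 × 15.999 = 15.999 g/mol.
%O = 15.999 / 88.150 × 100 = 18.15%.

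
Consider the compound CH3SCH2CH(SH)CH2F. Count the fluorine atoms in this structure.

1

Atom tally by fragment:
  CH3SCH2 → C:2 H:5 S:1
  CH(SH) → C:1 H:2 S:1
  CH2F → C:1 H:2 F:1
Element totals:
  C: 4
  H: 9
  F: 1
  S: 2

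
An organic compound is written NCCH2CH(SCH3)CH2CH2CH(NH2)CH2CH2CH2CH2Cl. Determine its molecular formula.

C11H21ClN2S

Element totals:
  C: 11
  H: 21
  Cl: 1
  N: 2
  S: 1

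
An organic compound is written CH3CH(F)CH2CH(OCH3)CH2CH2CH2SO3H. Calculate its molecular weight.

Atom tally by fragment:
  CH3 → C:1 H:3
  CH(F) → C:1 H:1 F:1
  CH2 → C:1 H:2
  CH(OCH3) → C:2 H:4 O:1
  CH2 → C:1 H:2
  CH2 → C:1 H:2
  CH2SO3H → C:1 H:3 S:1 O:3
Element totals:
  C: 8
  H: 17
  F: 1
  O: 4
  S: 1
Molecular formula: C8H17FO4S.
  M = 8(12.011) + 17(1.008) + 18.998 + 4(15.999) + 32.06
    = 96.088 + 17.136 + 18.998 + 63.996 + 32.060 = 228.278

228.28 g/mol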